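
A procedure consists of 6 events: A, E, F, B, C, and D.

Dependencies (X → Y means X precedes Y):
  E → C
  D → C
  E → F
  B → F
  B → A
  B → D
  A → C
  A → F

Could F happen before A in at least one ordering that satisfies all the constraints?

No

Following A → F, A must precede F in every valid ordering.
Hence F can never be scheduled before A.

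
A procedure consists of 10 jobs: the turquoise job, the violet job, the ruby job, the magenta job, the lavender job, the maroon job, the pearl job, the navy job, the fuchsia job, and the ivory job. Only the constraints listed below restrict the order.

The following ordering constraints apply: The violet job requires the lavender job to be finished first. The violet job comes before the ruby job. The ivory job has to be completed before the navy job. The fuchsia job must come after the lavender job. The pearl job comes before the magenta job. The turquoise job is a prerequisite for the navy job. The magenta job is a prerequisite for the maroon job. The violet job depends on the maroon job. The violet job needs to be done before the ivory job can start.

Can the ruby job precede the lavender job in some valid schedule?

There is a dependency chain the lavender job → the violet job → the ruby job, so the ruby job always comes after the lavender job.
Hence the ruby job can never be scheduled before the lavender job.

No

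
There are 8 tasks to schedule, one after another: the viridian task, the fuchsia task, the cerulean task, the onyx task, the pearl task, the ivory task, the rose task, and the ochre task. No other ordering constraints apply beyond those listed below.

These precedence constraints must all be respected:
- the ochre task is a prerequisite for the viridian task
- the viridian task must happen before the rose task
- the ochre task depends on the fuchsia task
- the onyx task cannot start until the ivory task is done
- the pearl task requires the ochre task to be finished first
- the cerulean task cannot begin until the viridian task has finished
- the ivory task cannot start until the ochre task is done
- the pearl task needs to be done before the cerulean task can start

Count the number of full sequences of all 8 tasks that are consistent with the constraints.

The fuchsia task is the only task with nothing required before it, so every ordering starts there.
Systematically extending each partial ordering one task at a time and counting, there are 75 complete orderings.

75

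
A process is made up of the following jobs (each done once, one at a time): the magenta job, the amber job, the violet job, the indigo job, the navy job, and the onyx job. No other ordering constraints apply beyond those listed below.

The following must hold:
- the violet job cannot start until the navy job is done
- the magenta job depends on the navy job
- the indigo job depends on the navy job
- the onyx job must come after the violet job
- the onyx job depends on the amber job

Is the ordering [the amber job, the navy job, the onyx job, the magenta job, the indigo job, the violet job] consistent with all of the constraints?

No

Here the violet job comes after the onyx job.
But one of the constraints requires the violet job before the onyx job, so this ordering violates it.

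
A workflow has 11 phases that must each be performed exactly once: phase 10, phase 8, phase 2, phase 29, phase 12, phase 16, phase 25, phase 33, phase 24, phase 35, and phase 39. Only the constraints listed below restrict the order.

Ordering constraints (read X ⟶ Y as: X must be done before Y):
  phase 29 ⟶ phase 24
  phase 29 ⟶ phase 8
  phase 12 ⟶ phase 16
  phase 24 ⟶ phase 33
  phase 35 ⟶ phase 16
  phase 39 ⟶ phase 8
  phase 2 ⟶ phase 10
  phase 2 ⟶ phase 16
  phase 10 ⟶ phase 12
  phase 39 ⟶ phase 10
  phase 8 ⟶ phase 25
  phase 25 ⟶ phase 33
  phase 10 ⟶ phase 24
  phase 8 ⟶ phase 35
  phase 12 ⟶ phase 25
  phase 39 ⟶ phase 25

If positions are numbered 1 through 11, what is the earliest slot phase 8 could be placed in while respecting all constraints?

The phases that are forced before phase 8, directly or transitively, are phase 29, phase 39. That's 2 phases.
So at minimum 2 phases come before phase 8, putting phase 8 no earlier than position 3. That position is achievable by scheduling exactly those predecessors first.

3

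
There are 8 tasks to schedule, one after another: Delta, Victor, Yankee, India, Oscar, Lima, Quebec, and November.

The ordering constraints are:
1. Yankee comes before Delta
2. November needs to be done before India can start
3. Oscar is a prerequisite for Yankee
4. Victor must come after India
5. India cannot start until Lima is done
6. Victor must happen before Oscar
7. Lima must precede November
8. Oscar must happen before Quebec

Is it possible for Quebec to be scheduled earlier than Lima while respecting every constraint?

No

Following Lima → India → Victor → Oscar → Quebec, Lima must precede Quebec in every valid ordering.
So no valid ordering can have Quebec before Lima.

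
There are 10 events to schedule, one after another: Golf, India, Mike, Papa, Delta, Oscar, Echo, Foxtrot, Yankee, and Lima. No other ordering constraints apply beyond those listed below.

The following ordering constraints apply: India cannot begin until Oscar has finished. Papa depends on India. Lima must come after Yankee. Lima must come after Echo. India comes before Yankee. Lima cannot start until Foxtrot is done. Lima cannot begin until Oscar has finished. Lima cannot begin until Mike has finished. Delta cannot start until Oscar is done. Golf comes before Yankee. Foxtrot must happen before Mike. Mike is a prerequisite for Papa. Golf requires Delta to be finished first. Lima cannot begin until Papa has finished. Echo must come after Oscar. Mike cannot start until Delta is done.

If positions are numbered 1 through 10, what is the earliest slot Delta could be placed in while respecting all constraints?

2

The only event forced before Delta (directly or transitively) is Oscar.
So at minimum 1 event comes before Delta, putting Delta no earlier than position 2. That position is achievable by scheduling exactly that predecessor first.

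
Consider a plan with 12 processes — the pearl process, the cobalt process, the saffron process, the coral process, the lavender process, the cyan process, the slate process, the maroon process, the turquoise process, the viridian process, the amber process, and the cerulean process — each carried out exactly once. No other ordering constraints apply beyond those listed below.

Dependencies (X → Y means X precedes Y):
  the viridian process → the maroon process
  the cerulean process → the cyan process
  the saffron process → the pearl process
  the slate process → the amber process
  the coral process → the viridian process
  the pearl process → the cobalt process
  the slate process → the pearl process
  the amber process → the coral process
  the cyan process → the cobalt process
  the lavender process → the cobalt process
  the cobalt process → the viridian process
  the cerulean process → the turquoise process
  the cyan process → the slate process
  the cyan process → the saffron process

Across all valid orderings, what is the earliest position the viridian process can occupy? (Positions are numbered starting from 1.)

The processes that are forced before the viridian process, directly or transitively, are the pearl process, the cobalt process, the saffron process, the coral process, the lavender process, the cyan process, the slate process, the amber process, the cerulean process. That's 9 processes.
With 9 mandatory predecessors, the earliest the viridian process can sit is position 9+1 = 10, and placing just those 9 first achieves it.

10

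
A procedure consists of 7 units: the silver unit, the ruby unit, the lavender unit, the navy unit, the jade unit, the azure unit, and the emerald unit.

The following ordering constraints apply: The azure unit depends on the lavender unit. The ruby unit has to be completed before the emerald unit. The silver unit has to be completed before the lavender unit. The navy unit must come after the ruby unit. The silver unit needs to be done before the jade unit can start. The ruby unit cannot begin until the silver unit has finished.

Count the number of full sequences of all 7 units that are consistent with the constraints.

The silver unit is the only unit with nothing required before it, so every ordering starts there.
Systematically extending each partial ordering one unit at a time and counting, there are 120 complete orderings.

120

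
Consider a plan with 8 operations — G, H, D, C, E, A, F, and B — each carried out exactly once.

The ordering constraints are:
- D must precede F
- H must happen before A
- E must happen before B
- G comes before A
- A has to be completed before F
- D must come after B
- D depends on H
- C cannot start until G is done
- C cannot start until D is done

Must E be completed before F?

Yes

Tracing the constraints gives a chain: E → B → D → F.
Hence E necessarily comes before F.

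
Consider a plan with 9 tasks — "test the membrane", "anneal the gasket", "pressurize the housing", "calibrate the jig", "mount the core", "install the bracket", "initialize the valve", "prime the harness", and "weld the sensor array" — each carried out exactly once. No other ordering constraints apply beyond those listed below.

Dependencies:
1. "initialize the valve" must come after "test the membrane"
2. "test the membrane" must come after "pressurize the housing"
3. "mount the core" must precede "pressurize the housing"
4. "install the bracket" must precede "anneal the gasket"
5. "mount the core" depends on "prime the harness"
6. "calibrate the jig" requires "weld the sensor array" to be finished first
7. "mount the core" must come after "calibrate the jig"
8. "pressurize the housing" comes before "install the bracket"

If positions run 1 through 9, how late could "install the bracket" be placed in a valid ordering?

8

The only task forced after "install the bracket" (directly or by a chain) is "anneal the gasket".
With 1 mandatory successor out of 9 tasks total, the latest slot for "install the bracket" is 9−1 = 8, and it's reachable by doing all non-successors before "install the bracket".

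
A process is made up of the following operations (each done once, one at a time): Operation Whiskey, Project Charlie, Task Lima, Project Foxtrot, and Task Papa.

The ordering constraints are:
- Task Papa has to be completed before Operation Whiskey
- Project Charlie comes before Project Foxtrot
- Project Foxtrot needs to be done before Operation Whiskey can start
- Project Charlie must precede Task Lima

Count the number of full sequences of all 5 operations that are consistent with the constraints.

11

The operations with no prerequisites are Project Charlie, Task Papa; any of them can be placed first.
Enumerating by repeatedly choosing an available operation (one whose prerequisites are all placed) gives 11 distinct complete orderings.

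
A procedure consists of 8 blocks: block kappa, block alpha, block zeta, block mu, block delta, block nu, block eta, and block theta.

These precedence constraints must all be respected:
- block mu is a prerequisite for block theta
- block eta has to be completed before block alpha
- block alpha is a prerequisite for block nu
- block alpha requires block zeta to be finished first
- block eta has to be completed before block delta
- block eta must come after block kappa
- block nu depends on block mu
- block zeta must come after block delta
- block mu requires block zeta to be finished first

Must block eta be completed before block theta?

Chaining the stated constraints: block eta → block delta → block zeta → block mu → block theta.
That forces block eta before block theta in every valid schedule.

Yes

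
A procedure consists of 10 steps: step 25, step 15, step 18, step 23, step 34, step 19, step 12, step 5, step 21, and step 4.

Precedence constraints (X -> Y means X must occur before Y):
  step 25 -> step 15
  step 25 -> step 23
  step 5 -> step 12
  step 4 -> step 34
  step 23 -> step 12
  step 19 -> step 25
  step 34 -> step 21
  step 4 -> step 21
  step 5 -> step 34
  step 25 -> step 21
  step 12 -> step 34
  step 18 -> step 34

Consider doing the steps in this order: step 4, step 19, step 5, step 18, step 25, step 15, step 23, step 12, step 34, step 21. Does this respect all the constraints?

Going through the constraints one by one, each required predecessor appears earlier in the sequence than its dependent — e.g. step 4 (position 1) is before step 21 (position 10), as required.

Yes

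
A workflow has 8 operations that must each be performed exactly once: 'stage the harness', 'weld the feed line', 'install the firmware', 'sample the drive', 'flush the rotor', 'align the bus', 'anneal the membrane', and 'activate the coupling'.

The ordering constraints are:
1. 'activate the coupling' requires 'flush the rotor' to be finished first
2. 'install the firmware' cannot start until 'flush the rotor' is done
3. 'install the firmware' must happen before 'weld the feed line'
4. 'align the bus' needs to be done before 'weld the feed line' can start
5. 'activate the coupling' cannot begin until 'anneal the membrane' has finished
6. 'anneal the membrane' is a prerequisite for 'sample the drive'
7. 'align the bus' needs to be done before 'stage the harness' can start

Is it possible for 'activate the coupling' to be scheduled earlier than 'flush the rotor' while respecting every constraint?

No

The constraints give a chain 'flush the rotor' → 'activate the coupling', which forces 'flush the rotor' before 'activate the coupling'.
Hence 'activate the coupling' can never be scheduled before 'flush the rotor'.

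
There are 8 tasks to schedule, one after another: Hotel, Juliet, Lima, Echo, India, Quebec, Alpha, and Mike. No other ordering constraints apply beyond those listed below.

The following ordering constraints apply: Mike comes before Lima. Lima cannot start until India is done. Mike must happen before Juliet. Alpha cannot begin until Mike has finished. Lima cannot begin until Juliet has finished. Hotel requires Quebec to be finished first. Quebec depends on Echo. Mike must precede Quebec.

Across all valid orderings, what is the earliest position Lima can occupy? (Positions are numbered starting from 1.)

The tasks that are forced before Lima, directly or transitively, are Juliet, India, Mike. That's 3 tasks.
With 3 mandatory predecessors, the earliest Lima can sit is position 3+1 = 4, and placing just those 3 first achieves it.

4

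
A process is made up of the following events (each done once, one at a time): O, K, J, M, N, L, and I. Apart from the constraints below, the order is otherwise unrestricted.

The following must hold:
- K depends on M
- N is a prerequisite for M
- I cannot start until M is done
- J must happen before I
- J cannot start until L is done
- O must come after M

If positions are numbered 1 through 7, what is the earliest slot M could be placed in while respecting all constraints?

Working backwards through the constraints from M, its only required predecessor is N.
With 1 mandatory predecessor, the earliest M can sit is position 1+1 = 2, and placing just that one first achieves it.

2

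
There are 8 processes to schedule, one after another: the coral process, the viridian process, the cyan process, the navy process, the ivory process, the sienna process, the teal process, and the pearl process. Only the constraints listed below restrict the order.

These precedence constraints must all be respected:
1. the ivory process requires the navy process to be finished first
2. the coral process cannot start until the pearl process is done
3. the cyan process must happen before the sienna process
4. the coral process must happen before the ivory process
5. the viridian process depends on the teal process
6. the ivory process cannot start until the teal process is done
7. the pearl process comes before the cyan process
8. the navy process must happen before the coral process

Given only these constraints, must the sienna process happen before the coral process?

No

No chain of constraints connects the sienna process to the coral process in either direction.
A valid ordering placing the coral process before the sienna process exists, so the answer is no.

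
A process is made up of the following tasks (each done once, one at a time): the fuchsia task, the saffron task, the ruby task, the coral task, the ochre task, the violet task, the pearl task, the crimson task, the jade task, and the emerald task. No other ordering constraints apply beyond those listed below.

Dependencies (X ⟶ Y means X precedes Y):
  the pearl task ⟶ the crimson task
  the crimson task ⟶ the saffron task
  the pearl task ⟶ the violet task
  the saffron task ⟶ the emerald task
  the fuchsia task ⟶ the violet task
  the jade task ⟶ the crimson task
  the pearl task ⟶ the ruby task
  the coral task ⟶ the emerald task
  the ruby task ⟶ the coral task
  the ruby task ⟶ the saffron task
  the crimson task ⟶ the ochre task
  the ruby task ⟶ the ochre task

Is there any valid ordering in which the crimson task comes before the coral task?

Nothing in the constraints forces the coral task before the crimson task — there is no chain from the coral task to the crimson task.
That means at least one valid schedule has the crimson task before the coral task.

Yes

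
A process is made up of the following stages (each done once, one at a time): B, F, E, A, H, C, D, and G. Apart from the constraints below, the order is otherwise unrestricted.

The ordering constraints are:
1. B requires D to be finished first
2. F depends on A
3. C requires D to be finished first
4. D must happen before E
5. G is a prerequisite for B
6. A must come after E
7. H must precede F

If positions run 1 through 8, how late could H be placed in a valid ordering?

Following the constraints forward from H, its only required successor is F.
With 1 mandatory successor out of 8 stages total, the latest slot for H is 8−1 = 7, and it's reachable by doing all non-successors before H.

7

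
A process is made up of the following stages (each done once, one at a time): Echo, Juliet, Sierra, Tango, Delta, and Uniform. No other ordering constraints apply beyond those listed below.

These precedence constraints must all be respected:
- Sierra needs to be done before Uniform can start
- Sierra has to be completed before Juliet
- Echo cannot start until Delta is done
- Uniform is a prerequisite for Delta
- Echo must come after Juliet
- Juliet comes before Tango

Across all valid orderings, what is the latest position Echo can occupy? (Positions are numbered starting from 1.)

6

Echo has no required successors, so nothing stops it from going last (position 6).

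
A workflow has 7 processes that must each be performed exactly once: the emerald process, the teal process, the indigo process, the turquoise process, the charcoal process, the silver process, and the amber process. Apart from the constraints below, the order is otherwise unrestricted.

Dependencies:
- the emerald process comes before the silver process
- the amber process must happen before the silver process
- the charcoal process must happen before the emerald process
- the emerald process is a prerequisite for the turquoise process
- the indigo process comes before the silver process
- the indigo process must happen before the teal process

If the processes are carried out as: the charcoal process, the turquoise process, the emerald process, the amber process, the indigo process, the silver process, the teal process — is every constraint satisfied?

No

In the proposed order, the turquoise process appears before the emerald process.
Since the emerald process is required before the turquoise process, the ordering is invalid.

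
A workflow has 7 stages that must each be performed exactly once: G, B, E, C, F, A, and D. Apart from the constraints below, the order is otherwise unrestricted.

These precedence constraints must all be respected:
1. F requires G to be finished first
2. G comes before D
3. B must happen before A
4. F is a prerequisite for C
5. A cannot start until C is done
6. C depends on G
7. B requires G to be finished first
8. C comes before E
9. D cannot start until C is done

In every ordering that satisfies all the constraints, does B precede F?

No

Nothing in the constraints links B and F; they are unordered relative to each other.
There exist valid orderings with F before B, so B is not required to come first.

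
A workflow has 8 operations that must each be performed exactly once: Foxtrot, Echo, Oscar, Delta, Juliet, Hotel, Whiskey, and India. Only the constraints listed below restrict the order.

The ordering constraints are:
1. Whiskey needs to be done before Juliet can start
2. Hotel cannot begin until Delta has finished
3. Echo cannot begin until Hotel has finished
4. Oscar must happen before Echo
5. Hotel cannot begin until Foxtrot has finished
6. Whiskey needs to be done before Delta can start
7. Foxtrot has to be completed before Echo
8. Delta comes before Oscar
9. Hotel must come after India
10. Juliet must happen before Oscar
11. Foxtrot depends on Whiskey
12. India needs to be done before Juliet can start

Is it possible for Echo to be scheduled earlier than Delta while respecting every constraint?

No

There is a dependency chain Delta → Oscar → Echo, so Echo always comes after Delta.
So no valid ordering can have Echo before Delta.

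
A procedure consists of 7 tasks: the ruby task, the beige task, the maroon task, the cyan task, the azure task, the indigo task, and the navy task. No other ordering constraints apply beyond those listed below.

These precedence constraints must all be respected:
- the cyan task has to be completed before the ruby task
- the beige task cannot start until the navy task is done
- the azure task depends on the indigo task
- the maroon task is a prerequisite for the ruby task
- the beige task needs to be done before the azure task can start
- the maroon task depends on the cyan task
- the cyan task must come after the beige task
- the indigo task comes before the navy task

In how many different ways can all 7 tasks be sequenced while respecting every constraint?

The indigo task is the only task with nothing required before it, so every ordering starts there.
Systematically extending each partial ordering one task at a time and counting, there are 4 complete orderings.

4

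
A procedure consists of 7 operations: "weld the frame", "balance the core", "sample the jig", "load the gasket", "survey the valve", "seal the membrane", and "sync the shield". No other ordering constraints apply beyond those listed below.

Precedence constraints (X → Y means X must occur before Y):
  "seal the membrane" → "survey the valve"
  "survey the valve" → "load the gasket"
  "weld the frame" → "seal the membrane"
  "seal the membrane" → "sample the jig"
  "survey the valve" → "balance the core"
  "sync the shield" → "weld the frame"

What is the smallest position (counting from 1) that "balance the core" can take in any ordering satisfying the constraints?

The operations that are forced before "balance the core", directly or transitively, are "weld the frame", "survey the valve", "seal the membrane", "sync the shield". That's 4 operations.
So at minimum 4 operations come before "balance the core", putting "balance the core" no earlier than position 5. That position is achievable by scheduling exactly those predecessors first.

5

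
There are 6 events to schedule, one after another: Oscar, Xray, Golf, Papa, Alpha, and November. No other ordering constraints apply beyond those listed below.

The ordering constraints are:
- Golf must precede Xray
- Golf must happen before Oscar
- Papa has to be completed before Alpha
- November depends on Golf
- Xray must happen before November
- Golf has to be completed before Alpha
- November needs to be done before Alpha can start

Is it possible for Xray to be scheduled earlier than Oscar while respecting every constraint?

No chain of constraints runs from Oscar to Xray, so Oscar is not required to come first.
That means at least one valid schedule has Xray before Oscar.

Yes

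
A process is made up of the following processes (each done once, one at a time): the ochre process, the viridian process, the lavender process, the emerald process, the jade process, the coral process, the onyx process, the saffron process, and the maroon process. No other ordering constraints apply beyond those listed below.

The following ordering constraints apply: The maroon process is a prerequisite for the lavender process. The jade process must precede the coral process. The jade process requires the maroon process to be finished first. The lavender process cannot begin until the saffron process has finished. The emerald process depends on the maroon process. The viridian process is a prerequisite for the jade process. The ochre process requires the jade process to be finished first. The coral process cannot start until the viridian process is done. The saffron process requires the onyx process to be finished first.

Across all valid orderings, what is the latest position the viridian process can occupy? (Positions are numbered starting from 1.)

6

The processes that are forced after the viridian process, directly or by a chain of constraints, are the ochre process, the jade process, the coral process. That's 3 processes.
So at least 3 processes follow the viridian process, putting the viridian process no later than position 6. That position is achievable by scheduling everything else first.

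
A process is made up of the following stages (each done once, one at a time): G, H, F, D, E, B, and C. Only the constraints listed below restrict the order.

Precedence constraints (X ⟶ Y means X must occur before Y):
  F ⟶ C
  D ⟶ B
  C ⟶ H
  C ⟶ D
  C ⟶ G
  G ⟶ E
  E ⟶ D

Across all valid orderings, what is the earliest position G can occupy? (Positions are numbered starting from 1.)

3

The stages that are forced before G, directly or transitively, are F, C. That's 2 stages.
So at minimum 2 stages come before G, putting G no earlier than position 3. That position is achievable by scheduling exactly those predecessors first.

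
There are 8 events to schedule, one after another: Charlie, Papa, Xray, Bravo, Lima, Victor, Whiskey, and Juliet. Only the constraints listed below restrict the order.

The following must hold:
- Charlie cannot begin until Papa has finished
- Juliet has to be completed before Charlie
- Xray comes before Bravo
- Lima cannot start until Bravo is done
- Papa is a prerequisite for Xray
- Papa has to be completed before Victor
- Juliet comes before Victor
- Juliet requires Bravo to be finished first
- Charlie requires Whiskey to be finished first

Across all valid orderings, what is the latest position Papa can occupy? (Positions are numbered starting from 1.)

2

Following every chain forward from Papa, the events that must come later are Charlie, Xray, Bravo, Lima, Victor, Juliet — 6 of them.
With 6 mandatory successors out of 8 events total, the latest slot for Papa is 8−6 = 2, and it's reachable by doing all non-successors before Papa.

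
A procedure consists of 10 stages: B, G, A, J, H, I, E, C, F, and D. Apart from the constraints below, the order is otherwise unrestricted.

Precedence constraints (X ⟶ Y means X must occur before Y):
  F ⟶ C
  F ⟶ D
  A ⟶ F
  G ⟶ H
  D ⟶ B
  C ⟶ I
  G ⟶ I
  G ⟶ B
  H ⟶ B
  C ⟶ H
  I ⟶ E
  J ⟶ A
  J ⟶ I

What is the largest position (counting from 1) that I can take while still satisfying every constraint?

9

The only stage forced after I (directly or by a chain) is E.
With 1 mandatory successor out of 10 stages total, the latest slot for I is 10−1 = 9, and it's reachable by doing all non-successors before I.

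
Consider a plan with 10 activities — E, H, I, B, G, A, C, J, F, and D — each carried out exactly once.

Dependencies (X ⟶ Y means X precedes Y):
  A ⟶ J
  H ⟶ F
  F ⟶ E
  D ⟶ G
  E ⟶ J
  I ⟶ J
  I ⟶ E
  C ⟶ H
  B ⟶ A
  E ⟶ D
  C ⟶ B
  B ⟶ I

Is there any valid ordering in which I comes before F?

Yes

The constraints leave I and F unordered relative to each other; nothing requires F earlier.
So a valid ordering placing I earlier than F exists.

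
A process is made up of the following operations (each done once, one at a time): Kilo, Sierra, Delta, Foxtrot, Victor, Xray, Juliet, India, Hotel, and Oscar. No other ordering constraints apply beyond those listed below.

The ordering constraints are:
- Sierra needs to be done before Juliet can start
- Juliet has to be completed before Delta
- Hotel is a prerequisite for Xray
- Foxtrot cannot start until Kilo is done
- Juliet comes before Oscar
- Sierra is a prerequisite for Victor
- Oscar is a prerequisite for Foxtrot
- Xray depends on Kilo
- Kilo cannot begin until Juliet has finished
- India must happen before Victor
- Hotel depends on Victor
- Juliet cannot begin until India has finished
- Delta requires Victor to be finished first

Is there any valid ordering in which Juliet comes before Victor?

No chain of constraints runs from Victor to Juliet, so Victor is not required to come first.
So a valid ordering placing Juliet earlier than Victor exists.

Yes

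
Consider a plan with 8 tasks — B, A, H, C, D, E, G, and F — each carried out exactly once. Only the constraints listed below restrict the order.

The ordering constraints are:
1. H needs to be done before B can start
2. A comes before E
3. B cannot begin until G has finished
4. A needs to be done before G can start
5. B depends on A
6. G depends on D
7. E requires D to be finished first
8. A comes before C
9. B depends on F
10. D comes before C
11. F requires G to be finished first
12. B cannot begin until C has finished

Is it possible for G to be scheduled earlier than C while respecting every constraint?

Yes

No chain of constraints runs from C to G, so C is not required to come first.
That means at least one valid schedule has G before C.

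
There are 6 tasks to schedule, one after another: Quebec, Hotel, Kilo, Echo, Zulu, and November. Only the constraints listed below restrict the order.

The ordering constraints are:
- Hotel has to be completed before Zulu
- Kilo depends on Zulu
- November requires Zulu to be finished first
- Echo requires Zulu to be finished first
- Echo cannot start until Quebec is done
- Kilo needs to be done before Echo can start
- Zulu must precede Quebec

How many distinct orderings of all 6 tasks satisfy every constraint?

Only Hotel has no prerequisites, so it must go first.
Counting all ways to extend the partial order to a total order gives 8.

8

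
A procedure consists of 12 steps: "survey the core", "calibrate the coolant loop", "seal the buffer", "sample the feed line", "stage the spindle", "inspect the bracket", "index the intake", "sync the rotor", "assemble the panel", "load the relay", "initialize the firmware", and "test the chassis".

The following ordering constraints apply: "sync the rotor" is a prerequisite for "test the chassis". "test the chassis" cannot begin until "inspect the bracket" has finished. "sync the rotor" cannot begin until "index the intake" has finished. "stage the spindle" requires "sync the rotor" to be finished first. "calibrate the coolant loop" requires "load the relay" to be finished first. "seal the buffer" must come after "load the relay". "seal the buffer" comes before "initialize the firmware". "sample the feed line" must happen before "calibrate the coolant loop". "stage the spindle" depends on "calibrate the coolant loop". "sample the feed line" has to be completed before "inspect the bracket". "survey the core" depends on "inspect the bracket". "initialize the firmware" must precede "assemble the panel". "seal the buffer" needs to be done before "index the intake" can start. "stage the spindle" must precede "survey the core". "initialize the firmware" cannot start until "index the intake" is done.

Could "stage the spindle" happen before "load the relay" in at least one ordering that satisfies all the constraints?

The constraints give a chain "load the relay" → "calibrate the coolant loop" → "stage the spindle", which forces "load the relay" before "stage the spindle".
So no valid ordering can have "stage the spindle" before "load the relay".

No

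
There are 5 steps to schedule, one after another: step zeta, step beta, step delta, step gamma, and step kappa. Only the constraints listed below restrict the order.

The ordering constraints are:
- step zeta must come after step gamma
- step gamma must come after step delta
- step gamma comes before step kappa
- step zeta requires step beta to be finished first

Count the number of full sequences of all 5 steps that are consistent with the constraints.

The steps with no prerequisites are step beta, step delta; any of them can be placed first.
Systematically extending each partial ordering one step at a time and counting, there are 7 complete orderings.

7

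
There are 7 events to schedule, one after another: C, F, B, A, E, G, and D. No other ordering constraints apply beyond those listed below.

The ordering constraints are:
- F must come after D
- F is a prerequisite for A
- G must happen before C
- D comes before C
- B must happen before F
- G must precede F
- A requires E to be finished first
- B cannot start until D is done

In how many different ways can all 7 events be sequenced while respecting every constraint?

63

3 events have no prerequisites (E, G, D), so any of them could come first.
Counting all ways to extend the partial order to a total order gives 63.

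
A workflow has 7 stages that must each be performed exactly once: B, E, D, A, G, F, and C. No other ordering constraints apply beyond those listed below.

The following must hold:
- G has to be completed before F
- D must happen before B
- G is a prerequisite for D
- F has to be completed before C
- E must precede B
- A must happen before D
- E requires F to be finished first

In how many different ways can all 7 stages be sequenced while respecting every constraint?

2 stages have no prerequisites (A, G), so any of them could come first.
Counting all ways to extend the partial order to a total order gives 37.

37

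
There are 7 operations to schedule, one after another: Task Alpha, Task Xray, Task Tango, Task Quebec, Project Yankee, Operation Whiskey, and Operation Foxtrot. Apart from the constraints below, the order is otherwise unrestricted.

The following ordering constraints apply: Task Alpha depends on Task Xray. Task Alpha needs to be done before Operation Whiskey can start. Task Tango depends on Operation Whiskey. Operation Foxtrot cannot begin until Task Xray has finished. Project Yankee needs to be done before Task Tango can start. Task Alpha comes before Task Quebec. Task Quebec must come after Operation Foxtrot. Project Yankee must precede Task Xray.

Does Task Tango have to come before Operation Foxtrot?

No

Nothing in the constraints links Task Tango and Operation Foxtrot; they are unordered relative to each other.
A valid ordering placing Operation Foxtrot before Task Tango exists, so the answer is no.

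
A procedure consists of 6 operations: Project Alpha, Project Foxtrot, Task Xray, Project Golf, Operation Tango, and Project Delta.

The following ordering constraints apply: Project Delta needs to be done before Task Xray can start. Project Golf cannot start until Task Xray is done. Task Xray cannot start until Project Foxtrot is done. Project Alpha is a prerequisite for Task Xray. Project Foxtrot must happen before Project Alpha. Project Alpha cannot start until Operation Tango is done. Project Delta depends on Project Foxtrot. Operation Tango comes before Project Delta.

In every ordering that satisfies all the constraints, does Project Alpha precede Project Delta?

No

No chain of constraints connects Project Alpha to Project Delta in either direction.
There exist valid orderings with Project Delta before Project Alpha, so Project Alpha is not required to come first.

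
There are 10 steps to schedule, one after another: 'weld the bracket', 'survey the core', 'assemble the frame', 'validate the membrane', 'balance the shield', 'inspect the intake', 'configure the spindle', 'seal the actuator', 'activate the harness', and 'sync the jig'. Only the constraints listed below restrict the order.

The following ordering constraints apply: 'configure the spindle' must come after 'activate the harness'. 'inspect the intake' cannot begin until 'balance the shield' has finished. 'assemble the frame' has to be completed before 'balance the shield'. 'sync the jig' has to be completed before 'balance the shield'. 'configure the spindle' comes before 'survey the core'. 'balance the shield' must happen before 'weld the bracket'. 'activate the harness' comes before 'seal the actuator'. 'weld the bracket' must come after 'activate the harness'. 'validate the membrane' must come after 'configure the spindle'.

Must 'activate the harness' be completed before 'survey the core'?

Chaining the stated constraints: 'activate the harness' → 'configure the spindle' → 'survey the core'.
That forces 'activate the harness' before 'survey the core' in every valid schedule.

Yes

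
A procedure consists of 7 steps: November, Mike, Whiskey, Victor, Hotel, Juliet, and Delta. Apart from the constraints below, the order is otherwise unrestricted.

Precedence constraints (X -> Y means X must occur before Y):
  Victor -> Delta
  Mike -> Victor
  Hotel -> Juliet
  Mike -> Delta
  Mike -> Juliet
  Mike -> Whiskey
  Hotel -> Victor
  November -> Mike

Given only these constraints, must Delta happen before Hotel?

No

There is a chain Hotel → Victor → Delta, which puts Hotel before Delta.
So Delta never precedes Hotel.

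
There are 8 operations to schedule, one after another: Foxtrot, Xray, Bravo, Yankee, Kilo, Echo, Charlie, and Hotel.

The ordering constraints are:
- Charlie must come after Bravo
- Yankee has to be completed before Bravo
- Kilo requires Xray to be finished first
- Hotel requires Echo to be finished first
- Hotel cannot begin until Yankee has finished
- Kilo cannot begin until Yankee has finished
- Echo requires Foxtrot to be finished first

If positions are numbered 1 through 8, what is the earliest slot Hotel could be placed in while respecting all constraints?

Working backwards through the constraints from Hotel, its full set of required predecessors is Foxtrot, Yankee, Echo — 3 of them.
With 3 mandatory predecessors, the earliest Hotel can sit is position 3+1 = 4, and placing just those 3 first achieves it.

4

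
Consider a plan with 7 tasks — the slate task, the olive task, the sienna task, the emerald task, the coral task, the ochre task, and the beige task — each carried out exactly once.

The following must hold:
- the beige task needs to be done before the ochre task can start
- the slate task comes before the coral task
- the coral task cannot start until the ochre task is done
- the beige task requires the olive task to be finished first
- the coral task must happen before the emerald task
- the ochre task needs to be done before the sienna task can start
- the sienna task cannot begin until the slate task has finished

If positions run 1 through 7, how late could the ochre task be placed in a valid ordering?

Following every chain forward from the ochre task, the tasks that must come later are the sienna task, the emerald task, the coral task — 3 of them.
So at least 3 tasks follow the ochre task, putting the ochre task no later than position 4. That position is achievable by scheduling everything else first.

4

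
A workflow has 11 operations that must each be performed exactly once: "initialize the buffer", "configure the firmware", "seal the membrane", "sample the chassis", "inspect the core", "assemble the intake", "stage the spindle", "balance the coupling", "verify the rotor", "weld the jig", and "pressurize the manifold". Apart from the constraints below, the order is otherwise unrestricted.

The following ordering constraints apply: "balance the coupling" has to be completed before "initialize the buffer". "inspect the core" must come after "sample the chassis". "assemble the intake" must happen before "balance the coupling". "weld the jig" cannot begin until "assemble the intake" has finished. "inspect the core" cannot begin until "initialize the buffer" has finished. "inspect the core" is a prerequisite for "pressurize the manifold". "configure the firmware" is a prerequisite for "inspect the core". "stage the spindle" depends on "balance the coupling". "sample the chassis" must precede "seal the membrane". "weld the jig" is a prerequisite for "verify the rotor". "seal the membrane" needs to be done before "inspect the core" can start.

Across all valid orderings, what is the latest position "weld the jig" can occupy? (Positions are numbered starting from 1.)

10

Following the constraints forward from "weld the jig", its only required successor is "verify the rotor".
With 1 mandatory successor out of 11 operations total, the latest slot for "weld the jig" is 11−1 = 10, and it's reachable by doing all non-successors before "weld the jig".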